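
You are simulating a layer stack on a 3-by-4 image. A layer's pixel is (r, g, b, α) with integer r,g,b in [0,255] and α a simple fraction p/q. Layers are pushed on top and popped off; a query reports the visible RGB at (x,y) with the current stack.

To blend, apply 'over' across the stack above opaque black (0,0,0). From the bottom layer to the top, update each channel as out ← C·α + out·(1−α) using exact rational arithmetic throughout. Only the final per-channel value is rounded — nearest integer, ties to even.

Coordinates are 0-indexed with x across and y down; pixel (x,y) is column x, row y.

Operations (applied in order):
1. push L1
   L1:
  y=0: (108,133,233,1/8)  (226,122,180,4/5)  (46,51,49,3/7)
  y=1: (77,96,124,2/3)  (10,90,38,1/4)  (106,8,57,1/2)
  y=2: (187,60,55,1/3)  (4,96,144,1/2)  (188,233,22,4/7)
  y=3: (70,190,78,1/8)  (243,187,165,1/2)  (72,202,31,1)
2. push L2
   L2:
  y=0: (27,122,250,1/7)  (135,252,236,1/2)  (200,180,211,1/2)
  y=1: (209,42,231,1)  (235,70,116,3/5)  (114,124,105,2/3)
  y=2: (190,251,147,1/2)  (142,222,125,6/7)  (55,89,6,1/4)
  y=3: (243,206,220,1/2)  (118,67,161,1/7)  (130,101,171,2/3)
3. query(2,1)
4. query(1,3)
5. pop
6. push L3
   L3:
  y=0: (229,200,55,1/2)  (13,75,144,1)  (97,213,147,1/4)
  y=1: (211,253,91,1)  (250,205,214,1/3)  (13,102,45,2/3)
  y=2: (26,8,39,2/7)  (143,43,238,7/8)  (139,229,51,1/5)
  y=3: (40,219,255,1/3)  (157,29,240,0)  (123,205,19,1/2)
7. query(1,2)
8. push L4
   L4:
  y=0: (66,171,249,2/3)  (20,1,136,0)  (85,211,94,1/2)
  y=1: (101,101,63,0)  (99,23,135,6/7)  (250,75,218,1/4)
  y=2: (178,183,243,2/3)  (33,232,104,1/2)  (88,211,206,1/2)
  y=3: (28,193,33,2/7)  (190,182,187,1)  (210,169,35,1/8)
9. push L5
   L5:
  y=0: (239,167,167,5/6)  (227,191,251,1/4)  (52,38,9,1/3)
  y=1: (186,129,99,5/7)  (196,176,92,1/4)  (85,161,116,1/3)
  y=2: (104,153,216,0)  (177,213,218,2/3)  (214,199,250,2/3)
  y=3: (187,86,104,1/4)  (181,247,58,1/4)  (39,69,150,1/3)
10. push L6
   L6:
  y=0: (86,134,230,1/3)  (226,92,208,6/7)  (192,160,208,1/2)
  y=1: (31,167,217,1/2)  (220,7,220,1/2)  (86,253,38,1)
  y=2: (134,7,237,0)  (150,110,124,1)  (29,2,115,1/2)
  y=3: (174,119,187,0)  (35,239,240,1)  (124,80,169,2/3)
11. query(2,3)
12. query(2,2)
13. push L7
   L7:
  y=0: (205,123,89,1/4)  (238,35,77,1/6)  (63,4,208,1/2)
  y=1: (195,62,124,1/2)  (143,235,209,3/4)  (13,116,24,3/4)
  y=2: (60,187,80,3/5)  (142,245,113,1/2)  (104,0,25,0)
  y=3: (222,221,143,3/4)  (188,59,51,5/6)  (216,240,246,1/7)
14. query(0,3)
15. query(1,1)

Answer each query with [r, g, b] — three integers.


query (2,1) [L1,L2] — begin 0,0,0
+L1 (α=1/2) → [53, 4, 57/2]
+L2 (α=2/3) → [281/3, 84, 159/2]
= [94, 84, 80]

at x=1,y=3 over L1,L2:
+L1 (α=1/2) → [243/2, 187/2, 165/2]
+L2 (α=1/7) → [121, 628/7, 656/7]
rounded: [121, 90, 94]

query (1,2) [L1,L3] — begin 0,0,0
+L1 (α=1/2) → [2, 48, 72]
+L3 (α=7/8) → [1003/8, 349/8, 869/4]
→ [125, 44, 217]

at x=2,y=3 over L1,L3,L4,L5,L6:
after L1 α=1: [72, 202, 31]
after L3 α=1/2: [195/2, 407/2, 25]
after L4 α=1/8: [1785/16, 3187/16, 105/4]
after L5 α=1/3: [699/8, 3739/24, 135/2]
after L6 α=2/3: [2683/24, 7579/72, 811/6]
rounded: [112, 105, 135]

query (2,2) [L1,L3,L4,L5,L6] — begin 0,0,0
+L1 (α=4/7) → [752/7, 932/7, 88/7]
+L3 (α=1/5) → [3981/35, 5331/35, 709/35]
+L4 (α=1/2) → [7061/70, 6358/35, 7919/70]
+L5 (α=2/3) → [37021/210, 20288/105, 42919/210]
+L6 (α=1/2) → [43111/420, 10249/105, 67069/420]
rounded: [103, 98, 160]

(0,3) stack=L1,L3,L4,L5,L6,L7; from [0,0,0]:
L1 α=1/8: [35/4, 95/4, 39/4]
L3 α=1/3: [115/6, 533/6, 183/2]
L4 α=2/7: [911/42, 4981/42, 1047/14]
L5 α=1/4: [3529/56, 6185/56, 4597/56]
L6 α=0: [3529/56, 6185/56, 4597/56]
L7 α=3/4: [40825/224, 43313/224, 28621/224]
→ [182, 193, 128]

query (1,1) [L1,L3,L4,L5,L6,L7] — begin 0,0,0
+L1 (α=1/4) → [5/2, 45/2, 19/2]
+L3 (α=1/3) → [85, 250/3, 233/3]
+L4 (α=6/7) → [97, 664/21, 2663/21]
+L5 (α=1/4) → [487/4, 474/7, 3307/28]
+L6 (α=1/2) → [1367/8, 523/14, 9467/56]
+L7 (α=3/4) → [4799/32, 10393/56, 44579/224]
rounded: [150, 186, 199]


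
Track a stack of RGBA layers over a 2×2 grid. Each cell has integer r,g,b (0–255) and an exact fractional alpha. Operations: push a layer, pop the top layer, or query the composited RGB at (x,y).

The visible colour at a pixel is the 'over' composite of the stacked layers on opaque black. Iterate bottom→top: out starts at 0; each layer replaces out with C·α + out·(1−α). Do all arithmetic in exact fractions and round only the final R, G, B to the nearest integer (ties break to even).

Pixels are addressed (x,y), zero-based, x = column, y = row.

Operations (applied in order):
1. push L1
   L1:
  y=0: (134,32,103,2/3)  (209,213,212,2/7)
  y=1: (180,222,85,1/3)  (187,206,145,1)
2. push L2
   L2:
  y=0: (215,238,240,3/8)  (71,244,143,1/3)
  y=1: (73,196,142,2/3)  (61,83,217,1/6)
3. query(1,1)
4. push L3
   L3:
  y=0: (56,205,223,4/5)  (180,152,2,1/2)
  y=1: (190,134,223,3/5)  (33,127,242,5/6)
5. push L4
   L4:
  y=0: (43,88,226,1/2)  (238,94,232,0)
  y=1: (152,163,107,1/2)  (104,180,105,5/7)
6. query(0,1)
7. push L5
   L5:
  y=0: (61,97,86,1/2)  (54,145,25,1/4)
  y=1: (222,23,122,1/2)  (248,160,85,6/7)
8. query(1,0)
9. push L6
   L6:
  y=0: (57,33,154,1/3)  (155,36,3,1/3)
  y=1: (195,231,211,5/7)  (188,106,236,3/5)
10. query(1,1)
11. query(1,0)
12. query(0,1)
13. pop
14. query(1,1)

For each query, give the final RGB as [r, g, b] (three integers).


query (1,1) [L1,L2] — begin 0,0,0
after L1 α=1: [187, 206, 145]
after L2 α=1/6: [166, 371/2, 157]
= [166, 186, 157]

at x=0,y=1 over L1,L2,L3,L4:
after L1 α=1/3: [60, 74, 85/3]
after L2 α=2/3: [206/3, 466/3, 937/9]
after L3 α=3/5: [2122/15, 2138/15, 1579/9]
after L4 α=1/2: [2201/15, 4583/30, 1271/9]
= [147, 153, 141]

query (1,0) [L1,L2,L3,L4,L5] — begin 0,0,0
L1 α=2/7: [418/7, 426/7, 424/7]
L2 α=1/3: [1333/21, 2560/21, 1849/21]
L3 α=1/2: [5113/42, 2876/21, 1891/42]
L4 α=0: [5113/42, 2876/21, 1891/42]
L5 α=1/4: [5869/56, 3891/28, 2241/56]
= [105, 139, 40]

at x=1,y=1 over L1,L2,L3,L4,L5,L6:
after L1 α=1: [187, 206, 145]
after L2 α=1/6: [166, 371/2, 157]
after L3 α=5/6: [331/6, 547/4, 1367/6]
after L4 α=5/7: [1891/21, 2347/14, 2942/21]
after L5 α=6/7: [33139/147, 15787/98, 13652/147]
after L6 α=3/5: [149186/735, 31369/245, 26276/147]
→ [203, 128, 179]

query (1,0) [L1,L2,L3,L4,L5,L6] — begin 0,0,0
+L1 (α=2/7) → [418/7, 426/7, 424/7]
+L2 (α=1/3) → [1333/21, 2560/21, 1849/21]
+L3 (α=1/2) → [5113/42, 2876/21, 1891/42]
+L4 (α=0) → [5113/42, 2876/21, 1891/42]
+L5 (α=1/4) → [5869/56, 3891/28, 2241/56]
+L6 (α=1/3) → [3403/28, 1465/14, 775/28]
rounded: [122, 105, 28]

at x=0,y=1 over L1,L2,L3,L4,L5,L6:
+L1 (α=1/3) → [60, 74, 85/3]
+L2 (α=2/3) → [206/3, 466/3, 937/9]
+L3 (α=3/5) → [2122/15, 2138/15, 1579/9]
+L4 (α=1/2) → [2201/15, 4583/30, 1271/9]
+L5 (α=1/2) → [5531/30, 5273/60, 2369/18]
+L6 (α=5/7) → [20156/105, 39923/210, 11864/63]
rounded: [192, 190, 188]

(1,1) stack=L1,L2,L3,L4,L5; from [0,0,0]:
L1 α=1: [187, 206, 145]
L2 α=1/6: [166, 371/2, 157]
L3 α=5/6: [331/6, 547/4, 1367/6]
L4 α=5/7: [1891/21, 2347/14, 2942/21]
L5 α=6/7: [33139/147, 15787/98, 13652/147]
→ [225, 161, 93]


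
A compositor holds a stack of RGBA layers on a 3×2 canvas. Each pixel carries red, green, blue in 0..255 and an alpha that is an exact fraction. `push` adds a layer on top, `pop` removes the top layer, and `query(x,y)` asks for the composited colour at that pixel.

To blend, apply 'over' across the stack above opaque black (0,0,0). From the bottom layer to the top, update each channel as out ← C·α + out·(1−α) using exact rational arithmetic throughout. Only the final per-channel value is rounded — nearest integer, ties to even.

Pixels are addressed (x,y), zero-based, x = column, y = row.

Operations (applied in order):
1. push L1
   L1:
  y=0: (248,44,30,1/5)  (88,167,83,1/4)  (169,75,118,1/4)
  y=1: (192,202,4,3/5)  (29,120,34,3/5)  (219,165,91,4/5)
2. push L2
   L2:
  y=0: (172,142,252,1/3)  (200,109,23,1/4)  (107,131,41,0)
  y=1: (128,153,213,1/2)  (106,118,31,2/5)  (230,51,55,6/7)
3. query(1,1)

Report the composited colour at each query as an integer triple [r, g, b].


at x=1,y=1 over L1,L2:
L1 α=3/5: [87/5, 72, 102/5]
L2 α=2/5: [1321/25, 452/5, 616/25]
rounded: [53, 90, 25]


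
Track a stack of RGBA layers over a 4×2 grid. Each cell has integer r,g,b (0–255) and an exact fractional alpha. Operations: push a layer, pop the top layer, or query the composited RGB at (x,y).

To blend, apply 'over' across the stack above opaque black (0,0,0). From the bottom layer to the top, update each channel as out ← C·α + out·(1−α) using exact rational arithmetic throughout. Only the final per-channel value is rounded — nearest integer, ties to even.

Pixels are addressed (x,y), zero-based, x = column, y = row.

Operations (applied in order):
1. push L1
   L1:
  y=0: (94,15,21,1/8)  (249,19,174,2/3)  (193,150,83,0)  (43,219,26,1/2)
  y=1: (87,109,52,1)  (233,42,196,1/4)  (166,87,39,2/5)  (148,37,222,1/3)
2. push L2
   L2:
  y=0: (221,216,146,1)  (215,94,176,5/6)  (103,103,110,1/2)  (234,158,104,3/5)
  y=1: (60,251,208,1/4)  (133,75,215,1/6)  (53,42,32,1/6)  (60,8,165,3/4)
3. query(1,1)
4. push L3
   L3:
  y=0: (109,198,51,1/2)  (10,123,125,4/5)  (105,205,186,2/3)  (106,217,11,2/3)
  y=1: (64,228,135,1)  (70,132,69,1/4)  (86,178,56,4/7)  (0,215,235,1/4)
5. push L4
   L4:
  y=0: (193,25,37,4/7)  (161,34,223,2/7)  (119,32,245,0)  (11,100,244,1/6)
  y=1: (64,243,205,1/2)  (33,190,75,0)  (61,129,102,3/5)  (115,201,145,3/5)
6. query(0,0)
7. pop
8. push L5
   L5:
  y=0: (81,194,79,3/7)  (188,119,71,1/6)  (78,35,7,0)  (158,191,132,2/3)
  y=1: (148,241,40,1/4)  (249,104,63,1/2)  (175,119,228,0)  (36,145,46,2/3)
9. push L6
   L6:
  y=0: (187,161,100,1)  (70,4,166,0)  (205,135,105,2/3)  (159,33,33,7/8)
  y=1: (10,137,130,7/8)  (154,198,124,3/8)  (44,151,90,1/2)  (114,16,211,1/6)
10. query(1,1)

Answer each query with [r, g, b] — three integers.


(1,1) stack=L1,L2; from [0,0,0]:
L1 α=1/4: [233/4, 21/2, 49]
L2 α=1/6: [1697/24, 85/4, 230/3]
= [71, 21, 77]

at x=0,y=0 over L1,L2,L3,L4:
+L1 (α=1/8) → [47/4, 15/8, 21/8]
+L2 (α=1) → [221, 216, 146]
+L3 (α=1/2) → [165, 207, 197/2]
+L4 (α=4/7) → [181, 103, 887/14]
= [181, 103, 63]

at x=1,y=1 over L1,L2,L3,L5,L6:
L1 α=1/4: [233/4, 21/2, 49]
L2 α=1/6: [1697/24, 85/4, 230/3]
L3 α=1/4: [2257/32, 783/16, 299/4]
L5 α=1/2: [10225/64, 2447/32, 551/8]
L6 α=3/8: [80693/512, 31243/256, 5731/64]
→ [158, 122, 90]


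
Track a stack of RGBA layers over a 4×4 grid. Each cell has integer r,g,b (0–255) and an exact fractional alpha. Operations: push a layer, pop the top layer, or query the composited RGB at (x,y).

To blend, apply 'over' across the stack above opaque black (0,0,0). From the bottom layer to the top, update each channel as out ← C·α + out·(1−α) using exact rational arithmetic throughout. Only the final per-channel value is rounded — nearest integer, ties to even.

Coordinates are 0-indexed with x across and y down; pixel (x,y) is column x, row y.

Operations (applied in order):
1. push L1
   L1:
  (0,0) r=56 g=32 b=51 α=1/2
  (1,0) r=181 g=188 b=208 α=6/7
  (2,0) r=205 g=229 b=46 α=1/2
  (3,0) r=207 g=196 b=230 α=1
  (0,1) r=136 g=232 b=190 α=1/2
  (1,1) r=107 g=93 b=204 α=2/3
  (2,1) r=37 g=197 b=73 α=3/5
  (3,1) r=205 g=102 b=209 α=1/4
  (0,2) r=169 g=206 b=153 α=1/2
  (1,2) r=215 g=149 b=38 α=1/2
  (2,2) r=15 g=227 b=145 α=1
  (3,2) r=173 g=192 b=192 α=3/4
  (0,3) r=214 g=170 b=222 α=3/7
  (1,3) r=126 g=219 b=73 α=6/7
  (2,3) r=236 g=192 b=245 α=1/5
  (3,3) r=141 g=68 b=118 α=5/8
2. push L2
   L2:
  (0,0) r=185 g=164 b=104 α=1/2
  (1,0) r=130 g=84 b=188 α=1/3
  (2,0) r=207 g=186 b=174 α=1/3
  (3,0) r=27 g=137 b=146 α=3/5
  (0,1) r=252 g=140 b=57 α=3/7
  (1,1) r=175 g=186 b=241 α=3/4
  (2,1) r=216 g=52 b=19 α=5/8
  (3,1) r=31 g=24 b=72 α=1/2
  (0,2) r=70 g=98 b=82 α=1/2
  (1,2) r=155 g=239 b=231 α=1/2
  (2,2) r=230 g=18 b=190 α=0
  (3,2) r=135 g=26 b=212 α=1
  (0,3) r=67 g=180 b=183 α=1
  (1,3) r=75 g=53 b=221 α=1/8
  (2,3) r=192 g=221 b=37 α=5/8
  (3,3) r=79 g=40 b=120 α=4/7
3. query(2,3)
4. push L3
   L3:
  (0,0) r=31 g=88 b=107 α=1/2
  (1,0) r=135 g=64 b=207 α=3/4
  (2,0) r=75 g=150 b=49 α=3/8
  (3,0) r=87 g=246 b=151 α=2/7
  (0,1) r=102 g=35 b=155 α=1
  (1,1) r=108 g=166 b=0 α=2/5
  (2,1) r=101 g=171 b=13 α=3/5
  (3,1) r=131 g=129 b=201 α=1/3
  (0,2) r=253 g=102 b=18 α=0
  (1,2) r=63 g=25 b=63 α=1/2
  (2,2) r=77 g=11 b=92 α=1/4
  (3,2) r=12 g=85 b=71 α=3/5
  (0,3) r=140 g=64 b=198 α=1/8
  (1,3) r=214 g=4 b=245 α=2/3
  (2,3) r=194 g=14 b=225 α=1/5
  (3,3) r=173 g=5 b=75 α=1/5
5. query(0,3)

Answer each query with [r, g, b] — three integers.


query (2,3) [L1,L2] — begin 0,0,0
after L1 α=1/5: [236/5, 192/5, 49]
after L2 α=5/8: [1377/10, 6101/40, 83/2]
= [138, 153, 42]

at x=0,y=3 over L1,L2,L3:
after L1 α=3/7: [642/7, 510/7, 666/7]
after L2 α=1: [67, 180, 183]
after L3 α=1/8: [609/8, 331/2, 1479/8]
= [76, 166, 185]


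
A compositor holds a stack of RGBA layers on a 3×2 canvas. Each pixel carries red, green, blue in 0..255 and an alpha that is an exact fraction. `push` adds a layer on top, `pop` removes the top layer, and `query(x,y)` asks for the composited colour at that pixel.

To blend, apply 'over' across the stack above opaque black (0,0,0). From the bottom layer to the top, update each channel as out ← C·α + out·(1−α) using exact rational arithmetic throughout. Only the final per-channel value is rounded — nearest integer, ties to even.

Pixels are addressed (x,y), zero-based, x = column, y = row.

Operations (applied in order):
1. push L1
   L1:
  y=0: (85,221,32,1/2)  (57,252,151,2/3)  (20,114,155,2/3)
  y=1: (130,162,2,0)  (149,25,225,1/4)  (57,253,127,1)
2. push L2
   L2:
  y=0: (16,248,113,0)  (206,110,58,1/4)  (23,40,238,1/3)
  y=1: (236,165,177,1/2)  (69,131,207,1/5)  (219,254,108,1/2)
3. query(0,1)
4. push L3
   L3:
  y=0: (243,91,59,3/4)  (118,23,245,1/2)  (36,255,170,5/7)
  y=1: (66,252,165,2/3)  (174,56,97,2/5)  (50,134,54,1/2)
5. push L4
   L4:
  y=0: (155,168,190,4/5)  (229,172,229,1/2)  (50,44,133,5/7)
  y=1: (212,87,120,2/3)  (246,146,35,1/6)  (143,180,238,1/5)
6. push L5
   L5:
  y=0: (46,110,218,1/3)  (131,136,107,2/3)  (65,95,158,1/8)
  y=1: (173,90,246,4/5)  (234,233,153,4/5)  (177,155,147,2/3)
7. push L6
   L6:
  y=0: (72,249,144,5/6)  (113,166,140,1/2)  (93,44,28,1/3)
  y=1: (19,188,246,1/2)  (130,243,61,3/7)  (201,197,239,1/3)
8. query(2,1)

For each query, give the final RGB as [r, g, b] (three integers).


at x=0,y=1 over L1,L2:
after L1 α=0: [0, 0, 0]
after L2 α=1/2: [118, 165/2, 177/2]
rounded: [118, 82, 88]

at x=2,y=1 over L1,L2,L3,L4,L5,L6:
L1 α=1: [57, 253, 127]
L2 α=1/2: [138, 507/2, 235/2]
L3 α=1/2: [94, 775/4, 343/4]
L4 α=1/5: [519/5, 191, 581/5]
L5 α=2/3: [763/5, 167, 2051/15]
L6 α=1/3: [2531/15, 177, 7687/45]
→ [169, 177, 171]


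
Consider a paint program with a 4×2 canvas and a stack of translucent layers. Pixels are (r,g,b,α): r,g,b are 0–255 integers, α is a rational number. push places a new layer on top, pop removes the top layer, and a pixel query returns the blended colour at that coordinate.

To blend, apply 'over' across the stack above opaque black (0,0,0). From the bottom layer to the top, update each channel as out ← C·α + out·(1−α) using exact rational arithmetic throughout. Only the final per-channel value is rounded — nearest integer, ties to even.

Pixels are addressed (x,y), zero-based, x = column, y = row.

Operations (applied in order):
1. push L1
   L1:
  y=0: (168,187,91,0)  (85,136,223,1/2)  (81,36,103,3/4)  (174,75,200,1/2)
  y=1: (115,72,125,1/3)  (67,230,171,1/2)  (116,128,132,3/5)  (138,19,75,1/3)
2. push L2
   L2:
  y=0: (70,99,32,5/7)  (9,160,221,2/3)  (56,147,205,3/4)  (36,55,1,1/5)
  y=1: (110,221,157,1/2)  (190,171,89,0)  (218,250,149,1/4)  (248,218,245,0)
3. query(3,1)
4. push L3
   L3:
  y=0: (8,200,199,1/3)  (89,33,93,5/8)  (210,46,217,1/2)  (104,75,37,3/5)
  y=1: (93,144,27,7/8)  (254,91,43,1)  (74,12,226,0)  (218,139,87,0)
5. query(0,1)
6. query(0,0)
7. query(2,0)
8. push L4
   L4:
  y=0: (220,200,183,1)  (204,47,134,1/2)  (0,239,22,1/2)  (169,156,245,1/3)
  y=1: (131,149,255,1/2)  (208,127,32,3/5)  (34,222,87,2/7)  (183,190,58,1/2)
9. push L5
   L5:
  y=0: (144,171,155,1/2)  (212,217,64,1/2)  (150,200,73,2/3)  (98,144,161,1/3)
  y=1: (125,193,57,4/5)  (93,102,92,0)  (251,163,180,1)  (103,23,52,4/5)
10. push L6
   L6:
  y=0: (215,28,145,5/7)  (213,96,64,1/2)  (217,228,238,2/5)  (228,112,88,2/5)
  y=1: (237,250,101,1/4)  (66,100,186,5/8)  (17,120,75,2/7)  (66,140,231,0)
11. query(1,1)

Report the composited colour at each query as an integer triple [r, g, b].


at x=3,y=1 over L1,L2:
L1 α=1/3: [46, 19/3, 25]
L2 α=0: [46, 19/3, 25]
→ [46, 6, 25]

at x=0,y=1 over L1,L2,L3:
after L1 α=1/3: [115/3, 24, 125/3]
after L2 α=1/2: [445/6, 245/2, 298/3]
after L3 α=7/8: [4351/48, 2261/16, 865/24]
rounded: [91, 141, 36]

at x=0,y=0 over L1,L2,L3:
after L1 α=0: [0, 0, 0]
after L2 α=5/7: [50, 495/7, 160/7]
after L3 α=1/3: [36, 2390/21, 571/7]
rounded: [36, 114, 82]

query (2,0) [L1,L2,L3] — begin 0,0,0
after L1 α=3/4: [243/4, 27, 309/4]
after L2 α=3/4: [915/16, 117, 2769/16]
after L3 α=1/2: [4275/32, 163/2, 6241/32]
rounded: [134, 82, 195]

(1,1) stack=L1,L2,L3,L4,L5,L6; from [0,0,0]:
+L1 (α=1/2) → [67/2, 115, 171/2]
+L2 (α=0) → [67/2, 115, 171/2]
+L3 (α=1) → [254, 91, 43]
+L4 (α=3/5) → [1132/5, 563/5, 182/5]
+L5 (α=0) → [1132/5, 563/5, 182/5]
+L6 (α=5/8) → [2523/20, 4189/40, 1299/10]
= [126, 105, 130]


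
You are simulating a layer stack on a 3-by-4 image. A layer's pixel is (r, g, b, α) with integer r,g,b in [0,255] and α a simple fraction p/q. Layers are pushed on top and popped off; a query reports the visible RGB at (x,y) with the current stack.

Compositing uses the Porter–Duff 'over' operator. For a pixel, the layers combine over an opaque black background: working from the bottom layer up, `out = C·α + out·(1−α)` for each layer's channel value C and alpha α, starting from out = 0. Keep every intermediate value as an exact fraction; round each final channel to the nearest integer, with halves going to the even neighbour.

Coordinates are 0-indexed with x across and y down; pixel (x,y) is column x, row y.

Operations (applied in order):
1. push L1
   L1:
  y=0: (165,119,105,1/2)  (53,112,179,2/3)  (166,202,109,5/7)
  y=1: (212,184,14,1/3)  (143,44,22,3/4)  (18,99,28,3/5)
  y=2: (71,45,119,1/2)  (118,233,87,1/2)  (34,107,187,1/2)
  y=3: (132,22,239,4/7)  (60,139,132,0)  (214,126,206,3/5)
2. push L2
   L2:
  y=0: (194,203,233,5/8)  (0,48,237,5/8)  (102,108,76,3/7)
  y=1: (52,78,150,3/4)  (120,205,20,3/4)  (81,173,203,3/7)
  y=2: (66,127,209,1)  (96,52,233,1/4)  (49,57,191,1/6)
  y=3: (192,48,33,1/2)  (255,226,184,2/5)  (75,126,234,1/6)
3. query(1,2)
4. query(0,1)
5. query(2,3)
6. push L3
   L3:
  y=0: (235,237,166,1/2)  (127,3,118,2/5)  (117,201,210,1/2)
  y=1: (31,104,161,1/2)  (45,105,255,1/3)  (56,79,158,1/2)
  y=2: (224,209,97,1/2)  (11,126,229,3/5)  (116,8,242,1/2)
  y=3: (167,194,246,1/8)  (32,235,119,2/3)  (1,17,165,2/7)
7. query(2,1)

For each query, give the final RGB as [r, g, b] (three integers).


query (1,2) [L1,L2] — begin 0,0,0
after L1 α=1/2: [59, 233/2, 87/2]
after L2 α=1/4: [273/4, 803/8, 727/8]
→ [68, 100, 91]

at x=0,y=1 over L1,L2:
+L1 (α=1/3) → [212/3, 184/3, 14/3]
+L2 (α=3/4) → [170/3, 443/6, 341/3]
= [57, 74, 114]

at x=2,y=3 over L1,L2:
L1 α=3/5: [642/5, 378/5, 618/5]
L2 α=1/6: [239/2, 84, 142]
→ [120, 84, 142]

query (2,1) [L1,L2,L3] — begin 0,0,0
after L1 α=3/5: [54/5, 297/5, 84/5]
after L2 α=3/7: [1431/35, 3783/35, 483/5]
after L3 α=1/2: [3391/70, 3274/35, 1273/10]
= [48, 94, 127]


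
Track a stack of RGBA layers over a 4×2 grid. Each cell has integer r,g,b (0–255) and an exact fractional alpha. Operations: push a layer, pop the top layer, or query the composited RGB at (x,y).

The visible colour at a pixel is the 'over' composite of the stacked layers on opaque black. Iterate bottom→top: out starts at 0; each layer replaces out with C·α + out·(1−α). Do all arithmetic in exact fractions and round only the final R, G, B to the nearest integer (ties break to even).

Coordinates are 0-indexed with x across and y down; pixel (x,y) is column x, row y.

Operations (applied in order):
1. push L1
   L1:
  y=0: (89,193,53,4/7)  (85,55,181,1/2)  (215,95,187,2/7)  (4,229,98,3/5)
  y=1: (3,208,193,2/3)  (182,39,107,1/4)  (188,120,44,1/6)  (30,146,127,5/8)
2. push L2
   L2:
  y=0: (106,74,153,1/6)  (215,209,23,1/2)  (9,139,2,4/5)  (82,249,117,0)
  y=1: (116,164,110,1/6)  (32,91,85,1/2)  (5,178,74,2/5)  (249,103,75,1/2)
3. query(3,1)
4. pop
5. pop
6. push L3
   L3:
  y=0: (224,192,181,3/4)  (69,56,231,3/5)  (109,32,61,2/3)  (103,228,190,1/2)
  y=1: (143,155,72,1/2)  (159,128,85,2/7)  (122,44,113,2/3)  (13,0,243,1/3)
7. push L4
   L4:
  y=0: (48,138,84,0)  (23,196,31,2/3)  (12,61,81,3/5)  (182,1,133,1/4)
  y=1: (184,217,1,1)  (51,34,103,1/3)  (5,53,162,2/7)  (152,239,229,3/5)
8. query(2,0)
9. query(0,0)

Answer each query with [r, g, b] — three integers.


at x=3,y=1 over L1,L2:
+L1 (α=5/8) → [75/4, 365/4, 635/8]
+L2 (α=1/2) → [1071/8, 777/8, 1235/16]
→ [134, 97, 77]

query (2,0) [L3,L4] — begin 0,0,0
L3 α=2/3: [218/3, 64/3, 122/3]
L4 α=3/5: [544/15, 677/15, 973/15]
= [36, 45, 65]

query (0,0) [L3,L4] — begin 0,0,0
L3 α=3/4: [168, 144, 543/4]
L4 α=0: [168, 144, 543/4]
→ [168, 144, 136]


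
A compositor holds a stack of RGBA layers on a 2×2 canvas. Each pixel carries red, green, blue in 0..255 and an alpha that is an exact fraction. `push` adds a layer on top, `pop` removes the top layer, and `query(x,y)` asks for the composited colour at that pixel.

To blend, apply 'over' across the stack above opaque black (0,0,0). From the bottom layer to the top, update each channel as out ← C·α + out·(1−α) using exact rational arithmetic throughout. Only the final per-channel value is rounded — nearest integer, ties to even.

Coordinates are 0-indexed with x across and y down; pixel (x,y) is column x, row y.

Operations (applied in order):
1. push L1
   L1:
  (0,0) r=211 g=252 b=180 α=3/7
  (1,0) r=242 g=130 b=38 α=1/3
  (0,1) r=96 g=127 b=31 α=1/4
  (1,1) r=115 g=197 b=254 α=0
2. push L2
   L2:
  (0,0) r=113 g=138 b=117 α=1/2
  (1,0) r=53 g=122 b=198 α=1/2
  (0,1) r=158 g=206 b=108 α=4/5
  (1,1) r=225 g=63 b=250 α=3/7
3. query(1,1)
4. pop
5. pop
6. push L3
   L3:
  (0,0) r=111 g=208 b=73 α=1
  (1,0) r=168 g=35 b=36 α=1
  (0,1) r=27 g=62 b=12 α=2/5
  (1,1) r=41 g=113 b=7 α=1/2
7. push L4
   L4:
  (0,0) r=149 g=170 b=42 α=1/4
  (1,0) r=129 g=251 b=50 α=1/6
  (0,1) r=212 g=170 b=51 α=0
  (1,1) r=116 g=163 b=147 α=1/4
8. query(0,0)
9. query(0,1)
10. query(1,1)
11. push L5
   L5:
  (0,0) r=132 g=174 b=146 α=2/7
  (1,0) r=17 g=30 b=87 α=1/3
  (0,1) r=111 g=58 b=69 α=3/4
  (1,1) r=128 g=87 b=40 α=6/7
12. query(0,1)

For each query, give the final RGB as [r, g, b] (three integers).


query (1,1) [L1,L2] — begin 0,0,0
L1 α=0: [0, 0, 0]
L2 α=3/7: [675/7, 27, 750/7]
rounded: [96, 27, 107]

at x=0,y=0 over L3,L4:
after L3 α=1: [111, 208, 73]
after L4 α=1/4: [241/2, 397/2, 261/4]
→ [120, 198, 65]

(0,1) stack=L3,L4; from [0,0,0]:
+L3 (α=2/5) → [54/5, 124/5, 24/5]
+L4 (α=0) → [54/5, 124/5, 24/5]
= [11, 25, 5]

(1,1) stack=L3,L4; from [0,0,0]:
+L3 (α=1/2) → [41/2, 113/2, 7/2]
+L4 (α=1/4) → [355/8, 665/8, 315/8]
rounded: [44, 83, 39]

at x=0,y=1 over L3,L4,L5:
L3 α=2/5: [54/5, 124/5, 24/5]
L4 α=0: [54/5, 124/5, 24/5]
L5 α=3/4: [1719/20, 497/10, 1059/20]
= [86, 50, 53]


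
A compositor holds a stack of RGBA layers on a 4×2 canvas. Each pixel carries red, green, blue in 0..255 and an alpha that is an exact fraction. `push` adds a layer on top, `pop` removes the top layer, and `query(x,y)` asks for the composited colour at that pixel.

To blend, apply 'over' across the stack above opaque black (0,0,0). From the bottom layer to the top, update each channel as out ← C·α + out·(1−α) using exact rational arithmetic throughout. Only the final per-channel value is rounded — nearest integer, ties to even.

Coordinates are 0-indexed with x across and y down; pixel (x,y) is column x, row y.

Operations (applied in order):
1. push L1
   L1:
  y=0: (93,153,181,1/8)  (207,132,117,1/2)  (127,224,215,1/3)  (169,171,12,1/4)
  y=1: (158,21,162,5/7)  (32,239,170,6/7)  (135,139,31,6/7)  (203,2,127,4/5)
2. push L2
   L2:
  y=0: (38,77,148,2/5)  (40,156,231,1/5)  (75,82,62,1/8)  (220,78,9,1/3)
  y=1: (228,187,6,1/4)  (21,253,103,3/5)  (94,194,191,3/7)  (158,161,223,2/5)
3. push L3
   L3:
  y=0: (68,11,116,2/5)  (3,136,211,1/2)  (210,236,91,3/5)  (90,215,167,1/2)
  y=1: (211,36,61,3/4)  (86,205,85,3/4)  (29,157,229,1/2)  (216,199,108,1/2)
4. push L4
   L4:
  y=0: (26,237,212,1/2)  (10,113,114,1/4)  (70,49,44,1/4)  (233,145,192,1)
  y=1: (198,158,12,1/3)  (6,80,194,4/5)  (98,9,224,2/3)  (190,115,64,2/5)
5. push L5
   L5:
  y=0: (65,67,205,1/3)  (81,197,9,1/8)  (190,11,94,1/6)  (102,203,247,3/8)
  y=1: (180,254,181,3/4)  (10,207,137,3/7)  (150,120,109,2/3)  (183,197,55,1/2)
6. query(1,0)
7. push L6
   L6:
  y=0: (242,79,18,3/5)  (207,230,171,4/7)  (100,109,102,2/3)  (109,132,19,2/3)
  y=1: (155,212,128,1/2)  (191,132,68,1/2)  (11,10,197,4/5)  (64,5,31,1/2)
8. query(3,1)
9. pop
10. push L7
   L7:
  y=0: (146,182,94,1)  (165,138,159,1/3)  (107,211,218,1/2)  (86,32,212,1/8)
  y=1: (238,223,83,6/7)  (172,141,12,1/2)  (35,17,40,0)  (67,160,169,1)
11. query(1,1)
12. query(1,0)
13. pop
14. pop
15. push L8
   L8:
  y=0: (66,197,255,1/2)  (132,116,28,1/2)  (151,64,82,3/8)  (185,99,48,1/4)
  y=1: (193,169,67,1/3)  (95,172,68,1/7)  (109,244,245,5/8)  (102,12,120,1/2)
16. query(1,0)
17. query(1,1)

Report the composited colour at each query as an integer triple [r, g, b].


query (1,0) [L1,L2,L3,L4,L5] — begin 0,0,0
+L1 (α=1/2) → [207/2, 66, 117/2]
+L2 (α=1/5) → [454/5, 84, 93]
+L3 (α=1/2) → [469/10, 110, 152]
+L4 (α=1/4) → [1507/40, 443/4, 285/2]
+L5 (α=1/8) → [13789/320, 3889/32, 2013/16]
→ [43, 122, 126]

at x=3,y=1 over L1,L2,L3,L4,L5,L6:
after L1 α=4/5: [812/5, 8/5, 508/5]
after L2 α=2/5: [4016/25, 1634/25, 3754/25]
after L3 α=1/2: [4708/25, 6609/50, 3227/25]
after L4 α=2/5: [23624/125, 31327/250, 12881/125]
after L5 α=1/2: [46499/250, 80577/500, 9878/125]
after L6 α=1/2: [62499/500, 83077/1000, 13753/250]
rounded: [125, 83, 55]

(1,1) stack=L1,L2,L3,L4,L5,L7; from [0,0,0]:
+L1 (α=6/7) → [192/7, 1434/7, 1020/7]
+L2 (α=3/5) → [165/7, 8181/35, 4203/35]
+L3 (α=3/4) → [1971/28, 14853/70, 3282/35]
+L4 (α=4/5) → [2643/140, 37253/350, 30442/175]
+L5 (α=3/7) → [3693/245, 183181/1225, 193693/1225]
+L7 (α=1/2) → [45833/490, 177953/1225, 208393/2450]
→ [94, 145, 85]

query (1,0) [L1,L2,L3,L4,L5,L7] — begin 0,0,0
+L1 (α=1/2) → [207/2, 66, 117/2]
+L2 (α=1/5) → [454/5, 84, 93]
+L3 (α=1/2) → [469/10, 110, 152]
+L4 (α=1/4) → [1507/40, 443/4, 285/2]
+L5 (α=1/8) → [13789/320, 3889/32, 2013/16]
+L7 (α=1/3) → [40189/480, 6097/48, 1095/8]
rounded: [84, 127, 137]

at x=1,y=0 over L1,L2,L3,L4,L8:
L1 α=1/2: [207/2, 66, 117/2]
L2 α=1/5: [454/5, 84, 93]
L3 α=1/2: [469/10, 110, 152]
L4 α=1/4: [1507/40, 443/4, 285/2]
L8 α=1/2: [6787/80, 907/8, 341/4]
= [85, 113, 85]

at x=1,y=1 over L1,L2,L3,L4,L8:
after L1 α=6/7: [192/7, 1434/7, 1020/7]
after L2 α=3/5: [165/7, 8181/35, 4203/35]
after L3 α=3/4: [1971/28, 14853/70, 3282/35]
after L4 α=4/5: [2643/140, 37253/350, 30442/175]
after L8 α=1/7: [14579/490, 141859/1225, 194552/1225]
→ [30, 116, 159]


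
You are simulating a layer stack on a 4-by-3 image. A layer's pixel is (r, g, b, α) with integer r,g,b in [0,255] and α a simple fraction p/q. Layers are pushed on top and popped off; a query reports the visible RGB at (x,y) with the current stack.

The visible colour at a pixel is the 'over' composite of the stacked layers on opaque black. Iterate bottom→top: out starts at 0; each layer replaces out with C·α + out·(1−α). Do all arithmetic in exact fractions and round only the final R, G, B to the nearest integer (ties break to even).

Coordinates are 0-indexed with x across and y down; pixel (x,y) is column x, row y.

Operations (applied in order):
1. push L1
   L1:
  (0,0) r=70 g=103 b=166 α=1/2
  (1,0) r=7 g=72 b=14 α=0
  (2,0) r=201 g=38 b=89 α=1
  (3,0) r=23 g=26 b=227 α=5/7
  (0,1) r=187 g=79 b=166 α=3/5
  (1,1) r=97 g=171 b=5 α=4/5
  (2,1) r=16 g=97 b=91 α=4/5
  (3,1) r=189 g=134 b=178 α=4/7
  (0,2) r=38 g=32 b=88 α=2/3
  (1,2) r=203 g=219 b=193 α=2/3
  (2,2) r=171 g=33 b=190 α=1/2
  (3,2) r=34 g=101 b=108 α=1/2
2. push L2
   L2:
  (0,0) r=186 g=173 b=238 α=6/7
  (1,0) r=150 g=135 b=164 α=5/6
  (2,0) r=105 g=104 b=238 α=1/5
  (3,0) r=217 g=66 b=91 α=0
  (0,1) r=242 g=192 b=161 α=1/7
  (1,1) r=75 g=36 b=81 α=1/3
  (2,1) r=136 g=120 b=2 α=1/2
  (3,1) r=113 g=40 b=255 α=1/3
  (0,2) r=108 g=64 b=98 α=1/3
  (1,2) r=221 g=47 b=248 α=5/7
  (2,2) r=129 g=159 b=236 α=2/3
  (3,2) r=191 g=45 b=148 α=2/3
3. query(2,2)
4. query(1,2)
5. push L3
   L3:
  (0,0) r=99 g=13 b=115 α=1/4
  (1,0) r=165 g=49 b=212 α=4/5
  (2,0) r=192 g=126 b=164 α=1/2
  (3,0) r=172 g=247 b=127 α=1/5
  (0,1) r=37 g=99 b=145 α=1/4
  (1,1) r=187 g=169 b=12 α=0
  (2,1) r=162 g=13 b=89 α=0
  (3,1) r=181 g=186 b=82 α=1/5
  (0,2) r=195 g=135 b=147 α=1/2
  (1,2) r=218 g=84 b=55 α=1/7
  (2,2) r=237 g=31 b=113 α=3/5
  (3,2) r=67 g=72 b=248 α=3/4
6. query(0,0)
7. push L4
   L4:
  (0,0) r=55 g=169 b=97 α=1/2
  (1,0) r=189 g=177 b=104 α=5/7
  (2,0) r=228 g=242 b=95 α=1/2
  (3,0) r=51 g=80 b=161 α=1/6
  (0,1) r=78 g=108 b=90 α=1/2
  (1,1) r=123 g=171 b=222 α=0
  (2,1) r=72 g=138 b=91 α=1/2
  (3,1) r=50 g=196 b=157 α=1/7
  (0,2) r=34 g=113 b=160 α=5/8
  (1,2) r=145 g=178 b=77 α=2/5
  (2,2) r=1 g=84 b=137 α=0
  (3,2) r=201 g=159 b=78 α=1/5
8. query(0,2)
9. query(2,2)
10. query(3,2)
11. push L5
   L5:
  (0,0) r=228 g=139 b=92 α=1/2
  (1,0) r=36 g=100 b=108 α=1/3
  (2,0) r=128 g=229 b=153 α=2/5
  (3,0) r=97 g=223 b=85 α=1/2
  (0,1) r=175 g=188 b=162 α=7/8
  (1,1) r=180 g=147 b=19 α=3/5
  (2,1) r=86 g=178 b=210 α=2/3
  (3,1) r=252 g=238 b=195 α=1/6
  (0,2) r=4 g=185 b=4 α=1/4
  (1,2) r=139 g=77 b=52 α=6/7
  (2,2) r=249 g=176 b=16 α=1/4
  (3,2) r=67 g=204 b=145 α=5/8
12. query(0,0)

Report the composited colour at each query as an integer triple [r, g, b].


(2,2) stack=L1,L2; from [0,0,0]:
after L1 α=1/2: [171/2, 33/2, 95]
after L2 α=2/3: [229/2, 223/2, 189]
= [114, 112, 189]

(1,2) stack=L1,L2; from [0,0,0]:
+L1 (α=2/3) → [406/3, 146, 386/3]
+L2 (α=5/7) → [4127/21, 527/7, 4492/21]
rounded: [197, 75, 214]

at x=0,y=0 over L1,L2,L3:
L1 α=1/2: [35, 103/2, 83]
L2 α=6/7: [1151/7, 2179/14, 1511/7]
L3 α=1/4: [2073/14, 6719/56, 2669/14]
= [148, 120, 191]

at x=0,y=2 over L1,L2,L3,L4:
+L1 (α=2/3) → [76/3, 64/3, 176/3]
+L2 (α=1/3) → [476/9, 320/9, 646/9]
+L3 (α=1/2) → [2231/18, 1535/18, 1969/18]
+L4 (α=5/8) → [3251/48, 4925/48, 6769/48]
→ [68, 103, 141]

at x=2,y=2 over L1,L2,L3,L4:
after L1 α=1/2: [171/2, 33/2, 95]
after L2 α=2/3: [229/2, 223/2, 189]
after L3 α=3/5: [188, 316/5, 717/5]
after L4 α=0: [188, 316/5, 717/5]
rounded: [188, 63, 143]

query (3,2) [L1,L2,L3,L4] — begin 0,0,0
+L1 (α=1/2) → [17, 101/2, 54]
+L2 (α=2/3) → [133, 281/6, 350/3]
+L3 (α=3/4) → [167/2, 1577/24, 1291/6]
+L4 (α=1/5) → [107, 2531/30, 2816/15]
rounded: [107, 84, 188]

(0,0) stack=L1,L2,L3,L4,L5; from [0,0,0]:
+L1 (α=1/2) → [35, 103/2, 83]
+L2 (α=6/7) → [1151/7, 2179/14, 1511/7]
+L3 (α=1/4) → [2073/14, 6719/56, 2669/14]
+L4 (α=1/2) → [2843/28, 16183/112, 4027/28]
+L5 (α=1/2) → [9227/56, 31751/224, 6603/56]
= [165, 142, 118]


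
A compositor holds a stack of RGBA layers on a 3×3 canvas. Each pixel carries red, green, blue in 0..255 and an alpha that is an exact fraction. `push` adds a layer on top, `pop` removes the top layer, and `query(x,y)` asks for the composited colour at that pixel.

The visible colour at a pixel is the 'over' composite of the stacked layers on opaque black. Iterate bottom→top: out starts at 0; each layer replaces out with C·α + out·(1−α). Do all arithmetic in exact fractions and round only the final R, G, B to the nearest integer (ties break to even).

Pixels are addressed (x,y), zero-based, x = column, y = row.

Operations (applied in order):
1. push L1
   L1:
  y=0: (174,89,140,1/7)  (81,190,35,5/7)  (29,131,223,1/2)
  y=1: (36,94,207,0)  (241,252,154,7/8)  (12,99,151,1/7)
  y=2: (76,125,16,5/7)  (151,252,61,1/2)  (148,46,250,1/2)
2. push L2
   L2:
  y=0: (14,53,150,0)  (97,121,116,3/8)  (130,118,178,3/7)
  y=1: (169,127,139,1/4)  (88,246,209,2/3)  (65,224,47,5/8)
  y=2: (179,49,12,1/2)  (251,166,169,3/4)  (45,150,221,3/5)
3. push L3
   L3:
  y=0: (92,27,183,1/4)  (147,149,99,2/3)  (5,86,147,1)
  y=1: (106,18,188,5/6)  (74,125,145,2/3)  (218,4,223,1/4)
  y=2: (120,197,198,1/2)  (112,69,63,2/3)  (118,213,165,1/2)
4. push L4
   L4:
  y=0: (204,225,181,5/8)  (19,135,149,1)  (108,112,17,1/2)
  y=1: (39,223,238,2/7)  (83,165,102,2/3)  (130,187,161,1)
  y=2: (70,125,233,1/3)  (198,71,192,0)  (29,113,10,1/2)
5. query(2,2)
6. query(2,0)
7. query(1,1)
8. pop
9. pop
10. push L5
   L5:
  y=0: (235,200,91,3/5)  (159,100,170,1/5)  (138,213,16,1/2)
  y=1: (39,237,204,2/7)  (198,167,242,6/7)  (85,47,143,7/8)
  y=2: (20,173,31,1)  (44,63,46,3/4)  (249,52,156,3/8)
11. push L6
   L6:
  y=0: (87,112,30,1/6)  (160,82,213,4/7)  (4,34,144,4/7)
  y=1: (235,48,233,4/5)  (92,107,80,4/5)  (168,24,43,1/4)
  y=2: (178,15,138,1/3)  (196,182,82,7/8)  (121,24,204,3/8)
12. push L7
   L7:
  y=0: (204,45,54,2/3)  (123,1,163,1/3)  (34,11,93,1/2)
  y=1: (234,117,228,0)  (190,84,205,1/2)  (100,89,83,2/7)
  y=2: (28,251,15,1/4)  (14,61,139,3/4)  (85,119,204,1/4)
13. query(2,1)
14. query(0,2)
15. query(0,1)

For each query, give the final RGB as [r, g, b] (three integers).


query (2,2) [L1,L2,L3,L4] — begin 0,0,0
after L1 α=1/2: [74, 23, 125]
after L2 α=3/5: [283/5, 496/5, 913/5]
after L3 α=1/2: [873/10, 1561/10, 869/5]
after L4 α=1/2: [1163/20, 2691/20, 919/10]
= [58, 135, 92]

at x=2,y=0 over L1,L2,L3,L4:
+L1 (α=1/2) → [29/2, 131/2, 223/2]
+L2 (α=3/7) → [64, 88, 140]
+L3 (α=1) → [5, 86, 147]
+L4 (α=1/2) → [113/2, 99, 82]
= [56, 99, 82]

(1,1) stack=L1,L2,L3,L4; from [0,0,0]:
+L1 (α=7/8) → [1687/8, 441/2, 539/4]
+L2 (α=2/3) → [3095/24, 475/2, 737/4]
+L3 (α=2/3) → [6647/72, 325/2, 1897/12]
+L4 (α=2/3) → [18599/216, 985/6, 4345/36]
→ [86, 164, 121]

at x=2,y=1 over L1,L2,L5,L6,L7:
+L1 (α=1/7) → [12/7, 99/7, 151/7]
+L2 (α=5/8) → [2311/56, 8137/56, 1049/28]
+L5 (α=7/8) → [35631/448, 26561/448, 29077/224]
+L6 (α=1/4) → [182157/1792, 90435/1792, 96863/896]
+L7 (α=2/7) → [1269185/12544, 771151/12544, 633051/6272]
rounded: [101, 61, 101]

query (0,2) [L1,L2,L5,L6,L7] — begin 0,0,0
+L1 (α=5/7) → [380/7, 625/7, 80/7]
+L2 (α=1/2) → [1633/14, 484/7, 82/7]
+L5 (α=1) → [20, 173, 31]
+L6 (α=1/3) → [218/3, 361/3, 200/3]
+L7 (α=1/4) → [123/2, 153, 215/4]
→ [62, 153, 54]

query (0,1) [L1,L2,L5,L6,L7] — begin 0,0,0
+L1 (α=0) → [0, 0, 0]
+L2 (α=1/4) → [169/4, 127/4, 139/4]
+L5 (α=2/7) → [1157/28, 2531/28, 2327/28]
+L6 (α=4/5) → [27477/140, 7907/140, 28423/140]
+L7 (α=0) → [27477/140, 7907/140, 28423/140]
rounded: [196, 56, 203]


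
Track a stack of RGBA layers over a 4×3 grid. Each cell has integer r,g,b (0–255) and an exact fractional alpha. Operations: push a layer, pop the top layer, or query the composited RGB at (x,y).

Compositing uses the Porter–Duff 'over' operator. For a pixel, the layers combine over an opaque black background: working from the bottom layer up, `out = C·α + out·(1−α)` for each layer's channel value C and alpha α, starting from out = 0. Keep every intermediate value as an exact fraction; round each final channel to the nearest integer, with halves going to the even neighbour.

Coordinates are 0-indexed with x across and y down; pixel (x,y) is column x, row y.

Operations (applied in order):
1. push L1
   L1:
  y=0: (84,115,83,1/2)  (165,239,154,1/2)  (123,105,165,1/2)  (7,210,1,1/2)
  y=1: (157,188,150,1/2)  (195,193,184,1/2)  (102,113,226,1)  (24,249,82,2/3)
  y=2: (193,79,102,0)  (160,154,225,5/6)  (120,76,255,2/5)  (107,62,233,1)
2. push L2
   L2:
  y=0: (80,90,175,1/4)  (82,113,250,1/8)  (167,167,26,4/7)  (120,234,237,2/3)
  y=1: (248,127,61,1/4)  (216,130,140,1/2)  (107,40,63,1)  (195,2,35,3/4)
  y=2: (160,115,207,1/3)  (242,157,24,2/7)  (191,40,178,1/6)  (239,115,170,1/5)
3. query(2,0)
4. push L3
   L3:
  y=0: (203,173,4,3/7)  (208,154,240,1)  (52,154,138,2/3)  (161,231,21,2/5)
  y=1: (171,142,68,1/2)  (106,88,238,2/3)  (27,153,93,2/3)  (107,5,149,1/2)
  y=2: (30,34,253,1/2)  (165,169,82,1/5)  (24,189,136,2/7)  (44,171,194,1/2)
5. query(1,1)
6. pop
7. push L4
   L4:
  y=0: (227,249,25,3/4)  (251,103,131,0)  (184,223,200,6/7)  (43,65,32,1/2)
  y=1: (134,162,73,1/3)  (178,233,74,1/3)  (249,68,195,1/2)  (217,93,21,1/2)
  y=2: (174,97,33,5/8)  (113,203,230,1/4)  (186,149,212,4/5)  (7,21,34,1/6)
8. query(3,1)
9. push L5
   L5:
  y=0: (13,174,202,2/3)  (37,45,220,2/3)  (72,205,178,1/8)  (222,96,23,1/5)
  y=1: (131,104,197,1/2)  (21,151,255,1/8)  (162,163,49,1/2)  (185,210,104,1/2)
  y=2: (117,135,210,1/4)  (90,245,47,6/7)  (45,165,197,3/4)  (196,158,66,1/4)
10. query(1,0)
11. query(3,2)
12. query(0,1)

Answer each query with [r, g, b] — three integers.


query (2,0) [L1,L2] — begin 0,0,0
L1 α=1/2: [123/2, 105/2, 165/2]
L2 α=4/7: [1705/14, 1651/14, 703/14]
rounded: [122, 118, 50]

(1,1) stack=L1,L2,L3; from [0,0,0]:
+L1 (α=1/2) → [195/2, 193/2, 92]
+L2 (α=1/2) → [627/4, 453/4, 116]
+L3 (α=2/3) → [1475/12, 1157/12, 592/3]
→ [123, 96, 197]

(3,1) stack=L1,L2,L4; from [0,0,0]:
L1 α=2/3: [16, 166, 164/3]
L2 α=3/4: [601/4, 43, 479/12]
L4 α=1/2: [1469/8, 68, 731/24]
rounded: [184, 68, 30]

query (1,0) [L1,L2,L4,L5] — begin 0,0,0
+L1 (α=1/2) → [165/2, 239/2, 77]
+L2 (α=1/8) → [1319/16, 1899/16, 789/8]
+L4 (α=0) → [1319/16, 1899/16, 789/8]
+L5 (α=2/3) → [2503/48, 1113/16, 4309/24]
rounded: [52, 70, 180]

at x=3,y=2 over L1,L2,L4,L5:
after L1 α=1: [107, 62, 233]
after L2 α=1/5: [667/5, 363/5, 1102/5]
after L4 α=1/6: [337/3, 64, 568/3]
after L5 α=1/4: [533/4, 175/2, 317/2]
→ [133, 88, 158]

(0,1) stack=L1,L2,L4,L5; from [0,0,0]:
after L1 α=1/2: [157/2, 94, 75]
after L2 α=1/4: [967/8, 409/4, 143/2]
after L4 α=1/3: [501/4, 733/6, 72]
after L5 α=1/2: [1025/8, 1357/12, 269/2]
rounded: [128, 113, 134]


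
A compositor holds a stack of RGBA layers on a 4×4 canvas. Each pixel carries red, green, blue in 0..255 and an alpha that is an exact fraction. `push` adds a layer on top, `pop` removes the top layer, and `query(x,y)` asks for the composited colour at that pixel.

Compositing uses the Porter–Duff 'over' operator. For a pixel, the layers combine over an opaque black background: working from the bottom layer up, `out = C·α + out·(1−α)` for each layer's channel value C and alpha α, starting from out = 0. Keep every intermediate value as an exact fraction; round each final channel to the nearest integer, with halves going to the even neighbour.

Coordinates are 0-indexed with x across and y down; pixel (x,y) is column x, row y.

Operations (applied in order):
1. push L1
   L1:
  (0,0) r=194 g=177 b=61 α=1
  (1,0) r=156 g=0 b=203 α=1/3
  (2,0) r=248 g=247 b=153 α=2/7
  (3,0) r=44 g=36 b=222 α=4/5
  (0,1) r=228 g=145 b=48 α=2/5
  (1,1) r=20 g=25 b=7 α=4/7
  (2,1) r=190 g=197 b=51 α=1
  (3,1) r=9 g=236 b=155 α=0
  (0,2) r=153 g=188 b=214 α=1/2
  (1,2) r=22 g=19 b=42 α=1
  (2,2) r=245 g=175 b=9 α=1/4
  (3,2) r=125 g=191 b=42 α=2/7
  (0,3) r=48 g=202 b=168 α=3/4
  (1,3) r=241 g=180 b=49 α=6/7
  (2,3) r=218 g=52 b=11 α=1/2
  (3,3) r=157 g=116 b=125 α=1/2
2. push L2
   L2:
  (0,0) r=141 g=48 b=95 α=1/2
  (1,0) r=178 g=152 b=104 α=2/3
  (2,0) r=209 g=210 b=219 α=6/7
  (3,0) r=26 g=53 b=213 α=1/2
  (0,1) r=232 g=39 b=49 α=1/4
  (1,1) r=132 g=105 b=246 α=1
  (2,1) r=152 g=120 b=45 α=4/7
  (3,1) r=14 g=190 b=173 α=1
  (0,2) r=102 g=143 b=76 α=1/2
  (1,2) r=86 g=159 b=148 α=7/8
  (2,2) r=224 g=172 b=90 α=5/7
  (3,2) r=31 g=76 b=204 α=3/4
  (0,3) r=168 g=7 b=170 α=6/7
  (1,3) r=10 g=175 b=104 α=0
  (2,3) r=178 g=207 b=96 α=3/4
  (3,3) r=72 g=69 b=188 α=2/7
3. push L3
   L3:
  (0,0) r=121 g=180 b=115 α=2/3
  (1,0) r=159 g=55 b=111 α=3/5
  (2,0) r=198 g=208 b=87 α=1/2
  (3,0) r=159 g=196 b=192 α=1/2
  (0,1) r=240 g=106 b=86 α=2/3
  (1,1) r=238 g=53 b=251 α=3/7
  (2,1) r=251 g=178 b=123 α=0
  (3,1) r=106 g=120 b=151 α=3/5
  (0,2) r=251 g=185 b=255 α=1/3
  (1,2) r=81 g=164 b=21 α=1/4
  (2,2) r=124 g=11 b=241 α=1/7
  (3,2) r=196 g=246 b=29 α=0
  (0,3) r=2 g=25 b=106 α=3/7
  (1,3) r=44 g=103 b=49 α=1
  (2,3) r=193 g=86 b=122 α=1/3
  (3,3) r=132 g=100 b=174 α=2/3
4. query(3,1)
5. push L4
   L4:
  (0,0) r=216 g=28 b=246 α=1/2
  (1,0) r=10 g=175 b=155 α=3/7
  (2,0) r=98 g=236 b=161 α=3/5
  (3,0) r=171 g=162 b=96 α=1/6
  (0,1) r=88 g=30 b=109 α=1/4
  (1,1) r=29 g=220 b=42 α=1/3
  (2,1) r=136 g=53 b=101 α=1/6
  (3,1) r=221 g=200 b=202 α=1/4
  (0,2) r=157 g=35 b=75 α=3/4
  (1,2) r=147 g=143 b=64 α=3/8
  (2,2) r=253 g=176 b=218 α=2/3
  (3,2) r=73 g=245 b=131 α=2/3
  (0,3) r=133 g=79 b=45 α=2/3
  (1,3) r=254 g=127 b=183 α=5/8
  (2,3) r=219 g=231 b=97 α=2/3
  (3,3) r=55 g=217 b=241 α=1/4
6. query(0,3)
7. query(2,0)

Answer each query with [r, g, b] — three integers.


at x=3,y=1 over L1,L2,L3:
L1 α=0: [0, 0, 0]
L2 α=1: [14, 190, 173]
L3 α=3/5: [346/5, 148, 799/5]
→ [69, 148, 160]

query (0,3) [L1,L2,L3,L4] — begin 0,0,0
+L1 (α=3/4) → [36, 303/2, 126]
+L2 (α=6/7) → [1044/7, 387/14, 1146/7]
+L3 (α=3/7) → [4218/49, 1299/49, 6810/49]
+L4 (α=2/3) → [17252/147, 9041/147, 3740/49]
= [117, 62, 76]

(2,0) stack=L1,L2,L3,L4; from [0,0,0]:
after L1 α=2/7: [496/7, 494/7, 306/7]
after L2 α=6/7: [9274/49, 9314/49, 9504/49]
after L3 α=1/2: [9488/49, 9753/49, 13767/98]
after L4 α=3/5: [33382/245, 54198/245, 37434/245]
rounded: [136, 221, 153]
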